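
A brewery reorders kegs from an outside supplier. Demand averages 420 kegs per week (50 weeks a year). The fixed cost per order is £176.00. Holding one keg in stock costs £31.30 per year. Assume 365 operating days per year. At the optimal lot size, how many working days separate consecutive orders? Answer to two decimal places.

T ≈ 8.45 days

Annual demand D = 420 × 50 = 21,000.
EOQ = √(2DS/H) = √(2 × 21,000 × 176 / 31.3) ≈ 485.97.
Cycle time = Q*/D × 365 = 485.97 / 21,000 × 365 ≈ 8.447 days.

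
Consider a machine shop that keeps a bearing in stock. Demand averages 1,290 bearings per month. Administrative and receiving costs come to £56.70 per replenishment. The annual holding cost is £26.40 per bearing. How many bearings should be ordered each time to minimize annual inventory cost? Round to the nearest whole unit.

Q* ≈ 258 bearings

Annual demand D = 1,290 × 12 = 15,480.
EOQ = √(2DS / H) = √(2 × 15,480 × 56.7 / 26.4).
= √(1,755,432 / 26.4) = √66,493.6364 ≈ 257.864.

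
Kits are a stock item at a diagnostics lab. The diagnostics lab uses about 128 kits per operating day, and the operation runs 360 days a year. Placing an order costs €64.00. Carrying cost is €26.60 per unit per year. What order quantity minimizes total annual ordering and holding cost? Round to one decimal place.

Q* ≈ 470.9 kits

Annual demand D = 128 × 360 = 46,080.
EOQ = √(2DS / H) = √(2 × 46,080 × 64 / 26.6).
= √(5,898,240 / 26.6) = √221,738.3459 ≈ 470.891.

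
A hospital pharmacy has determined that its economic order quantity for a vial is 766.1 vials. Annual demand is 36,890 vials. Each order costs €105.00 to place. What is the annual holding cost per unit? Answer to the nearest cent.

H ≈ €13.20

The basic EOQ model gives Q* = √(2DS/H); rearrange for the unknown.
From Q* = √(2DS/H): H = 2DS / Q*² = 2 × 36,890 × 105 / 766.1² = 13.1995.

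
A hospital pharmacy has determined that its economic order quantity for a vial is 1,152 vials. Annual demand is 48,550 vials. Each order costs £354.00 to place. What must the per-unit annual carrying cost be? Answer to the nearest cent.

Squaring Q* = √(2DS/H) gives Q*² = 2DS/H.
From Q* = √(2DS/H): H = 2DS / Q*² = 2 × 48,550 × 354 / 1,152² = 25.9011.

H ≈ £25.90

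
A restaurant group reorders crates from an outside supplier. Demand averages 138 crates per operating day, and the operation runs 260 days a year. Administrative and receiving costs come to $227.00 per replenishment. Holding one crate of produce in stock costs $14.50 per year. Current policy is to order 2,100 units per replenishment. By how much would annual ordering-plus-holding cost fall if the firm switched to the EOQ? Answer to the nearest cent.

Extra cost ≈ $3,734.72 per year

Annual demand D = 138 × 260 = 35,880.
EOQ = √(2DS/H) = √(2 × 35,880 × 227 / 14.5) ≈ 1059.91.
Cost at Q* = (D/Q*)S + (Q*/2)H = √(2DSH) ≈ $15,368.74.
Cost at Q = 2,100: (35,880/2,100)×227 + (2,100/2)×14.5 = $3,878.46 + $15,225.00 = $19,103.46.
Excess = $19,103.46 − $15,368.74 = $3,734.72.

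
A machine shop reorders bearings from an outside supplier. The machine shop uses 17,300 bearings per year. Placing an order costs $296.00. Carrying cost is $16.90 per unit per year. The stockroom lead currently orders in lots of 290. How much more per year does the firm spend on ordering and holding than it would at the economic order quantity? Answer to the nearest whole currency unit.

Extra cost ≈ $6,952 per year

EOQ = √(2DS/H) = √(2 × 17,300 × 296 / 16.9) ≈ 778.47.
Cost at Q* = (D/Q*)S + (Q*/2)H = √(2DSH) ≈ $13,156.10.
Cost at Q = 290: (17,300/290)×296 + (290/2)×16.9 = $17,657.93 + $2,450.50 = $20,108.43.
Excess = $20,108.43 − $13,156.10 = $6,952.33.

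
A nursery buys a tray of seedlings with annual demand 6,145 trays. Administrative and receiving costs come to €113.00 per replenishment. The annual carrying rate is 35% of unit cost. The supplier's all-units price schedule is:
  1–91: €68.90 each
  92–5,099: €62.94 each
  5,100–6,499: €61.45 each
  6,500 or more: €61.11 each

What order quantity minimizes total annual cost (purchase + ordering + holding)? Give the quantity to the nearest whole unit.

Q* ≈ 251 trays

Holding cost per unit per year at price C is H = 0.35·C.
Candidates are each tier's EOQ (if it falls in that tier) and each price-break quantity.
Tier 1 (€68.90): EOQ = 240.0 exceeds tier's upper bound 91, so this tier is dominated.
EOQ at €62.94 = 251.1 (feasible in tier 2): TC = 6,145×€62.94 + (6,145/251.1)×113 + (251.1/2)×0.35×€62.94 = €392,297.41.
EOQ at €61.45 = 254.1 < 5100, so use break Q=5100: TC = 6,145×€61.45 + (6,145/5100.0)×113 + (5100.0/2)×0.35×€61.45 = €432,590.53.
EOQ at €61.11 = 254.8 < 6500, so use break Q=6500: TC = 6,145×€61.11 + (6,145/6500.0)×113 + (6500.0/2)×0.35×€61.11 = €445,140.40.
Lowest total cost is €392,297.41 at Q = 251.1.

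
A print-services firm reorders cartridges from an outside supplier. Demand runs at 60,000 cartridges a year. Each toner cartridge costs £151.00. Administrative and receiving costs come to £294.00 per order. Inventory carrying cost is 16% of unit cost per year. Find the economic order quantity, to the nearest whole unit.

Q* ≈ 1,208 cartridges

Holding cost H = 0.16 × £151.00 = £24.1600 per unit per year.
EOQ = √(2DS / H) = √(2 × 60,000 × 294 / 24.16).
= √(35,280,000 / 24.16) = √1,460,264.9007 ≈ 1208.414.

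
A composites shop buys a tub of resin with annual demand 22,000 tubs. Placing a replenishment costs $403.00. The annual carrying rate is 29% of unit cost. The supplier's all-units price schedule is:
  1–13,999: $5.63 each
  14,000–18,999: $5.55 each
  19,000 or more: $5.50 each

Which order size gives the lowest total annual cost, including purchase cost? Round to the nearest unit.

Holding cost per unit per year at price C is H = 0.29·C.
Evaluate total cost at each tier's feasible EOQ or, if the EOQ is below the tier, at the tier's minimum quantity.
EOQ at $5.63 = 3295.5 (feasible in tier 1): TC = 22,000×$5.63 + (22,000/3295.5)×403 + (3295.5/2)×0.29×$5.63 = $129,240.62.
EOQ at $5.55 = 3319.2 < 14000, so use break Q=14000: TC = 22,000×$5.55 + (22,000/14000.0)×403 + (14000.0/2)×0.29×$5.55 = $133,999.79.
EOQ at $5.50 = 3334.3 < 19000, so use break Q=19000: TC = 22,000×$5.50 + (22,000/19000.0)×403 + (19000.0/2)×0.29×$5.50 = $136,619.13.
Lowest total cost is $129,240.62 at Q = 3295.5.

Q* ≈ 3,296 tubs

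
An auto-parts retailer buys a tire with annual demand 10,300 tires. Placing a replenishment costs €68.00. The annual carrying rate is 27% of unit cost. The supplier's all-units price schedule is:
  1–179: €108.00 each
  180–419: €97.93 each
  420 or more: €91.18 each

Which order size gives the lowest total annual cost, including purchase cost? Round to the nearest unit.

Q* ≈ 420 tires

Holding cost per unit per year at price C is H = 0.27·C.
Candidates are each tier's EOQ (if it falls in that tier) and each price-break quantity.
Tier 1 (€108.00): EOQ = 219.2 exceeds tier's upper bound 179, so this tier is dominated.
EOQ at €97.93 = 230.2 (feasible in tier 2): TC = 10,300×€97.93 + (10,300/230.2)×68 + (230.2/2)×0.27×€97.93 = €1,014,764.94.
EOQ at €91.18 = 238.5 < 420, so use break Q=420: TC = 10,300×€91.18 + (10,300/420.0)×68 + (420.0/2)×0.27×€91.18 = €945,991.53.
Lowest total cost is €945,991.53 at Q = 420.0.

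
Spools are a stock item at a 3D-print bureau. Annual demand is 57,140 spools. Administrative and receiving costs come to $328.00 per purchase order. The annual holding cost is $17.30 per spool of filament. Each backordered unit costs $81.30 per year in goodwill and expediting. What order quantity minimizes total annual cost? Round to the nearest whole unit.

With planned backorders, Q* = √(2DS/H) · √((H+B)/B).
√(2DS/H) = √(2 × 57,140 × 328 / 17.3) = 1471.970.
√((H+B)/B) = √((17.3+81.3)/81.3) = 1.1013.
Q* ≈ 1621.034.

Q* ≈ 1,621 spools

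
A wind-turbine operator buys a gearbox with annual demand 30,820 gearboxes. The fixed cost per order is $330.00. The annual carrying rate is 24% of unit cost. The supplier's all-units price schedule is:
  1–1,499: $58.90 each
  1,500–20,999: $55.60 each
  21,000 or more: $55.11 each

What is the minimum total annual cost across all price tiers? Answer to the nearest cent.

TC* ≈ $1,730,380.40

Holding cost per unit per year at price C is H = 0.24·C.
Candidates are each tier's EOQ (if it falls in that tier) and each price-break quantity.
EOQ at $58.90 = 1199.6 (feasible in tier 1): TC = 30,820×$58.90 + (30,820/1199.6)×330 + (1199.6/2)×0.24×$58.90 = $1,832,255.10.
EOQ at $55.60 = 1234.7 < 1500, so use break Q=1500: TC = 30,820×$55.60 + (30,820/1500.0)×330 + (1500.0/2)×0.24×$55.60 = $1,730,380.40.
EOQ at $55.11 = 1240.1 < 21000, so use break Q=21000: TC = 30,820×$55.11 + (30,820/21000.0)×330 + (21000.0/2)×0.24×$55.11 = $1,837,851.71.
Lowest total cost among the candidates is at Q = 1500.0.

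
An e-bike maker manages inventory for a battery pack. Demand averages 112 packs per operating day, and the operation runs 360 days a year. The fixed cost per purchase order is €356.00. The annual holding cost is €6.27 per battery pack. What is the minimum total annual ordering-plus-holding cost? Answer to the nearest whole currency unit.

TC* ≈ €13,416

Annual demand D = 112 × 360 = 40,320.
The optimal lot size = √(2DS/H) = √(2 × 40,320 × 356 / 6.27) ≈ 2139.77.
At the optimum the two cost components are equal, so total cost = 2·(Q*/2)H = Q*·H.
Minimum total = √(2DSH) = √(2 × 40,320 × 356 × 6.27) ≈ 13416.339.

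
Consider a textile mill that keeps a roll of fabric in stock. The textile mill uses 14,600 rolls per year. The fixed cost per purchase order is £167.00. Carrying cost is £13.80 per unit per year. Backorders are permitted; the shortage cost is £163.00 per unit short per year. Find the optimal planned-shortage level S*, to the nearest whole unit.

With planned backorders, Q* = √(2DS/H) · √((H+B)/B).
√(2DS/H) = √(2 × 14,600 × 167 / 13.8) = 594.443.
√((H+B)/B) = √((13.8+163)/163) = 1.0415.
Q* ≈ 619.095.
S* = Q* · H/(H+B) = 619.095 × 13.8/176.8 ≈ 48.323.

S* ≈ 48 rolls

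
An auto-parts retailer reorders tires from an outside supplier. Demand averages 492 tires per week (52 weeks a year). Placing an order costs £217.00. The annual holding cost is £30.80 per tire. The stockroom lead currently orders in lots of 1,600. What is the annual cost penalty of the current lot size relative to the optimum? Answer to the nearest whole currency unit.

Annual demand D = 492 × 52 = 25,584.
EOQ = √(2DS/H) = √(2 × 25,584 × 217 / 30.8) ≈ 600.42.
Cost at Q* = (D/Q*)S + (Q*/2)H = √(2DSH) ≈ £18,492.88.
Cost at Q = 1,600: (25,584/1,600)×217 + (1,600/2)×30.8 = £3,469.83 + £24,640.00 = £28,109.83.
Excess = £28,109.83 − £18,492.88 = £9,616.95.

Extra cost ≈ £9,617 per year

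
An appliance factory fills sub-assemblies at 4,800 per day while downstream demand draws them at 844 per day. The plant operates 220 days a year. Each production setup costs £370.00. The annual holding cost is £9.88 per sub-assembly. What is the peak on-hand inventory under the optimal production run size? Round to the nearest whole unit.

I_max ≈ 3,386 sub-assemblies

Annual demand D = 844 × 220 = 185,680.
Production build-up factor (1 − d/p) = 1 − 844/4,800 = 0.8242.
Q* = √(2DS / (H(1 − d/p))) = √(2 × 185,680 × 370 / (9.88 × 0.8242)).
= √(137,403,200 / 8.1428) ≈ 4107.830.
Maximum inventory = Q*(1 − d/p) = 4107.830 × 0.8242 ≈ 3385.536.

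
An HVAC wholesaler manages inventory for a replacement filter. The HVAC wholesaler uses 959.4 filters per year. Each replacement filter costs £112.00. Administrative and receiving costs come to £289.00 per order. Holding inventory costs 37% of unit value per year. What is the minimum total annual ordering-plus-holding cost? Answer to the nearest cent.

Holding cost H = 0.37 × £112.00 = £41.4400 per unit per year.
EOQ = √(2DS/H) = √(2 × 959.4 × 289 / 41.44) ≈ 115.68.
At the optimum the two cost components are equal, so total cost = 2·(Q*/2)H = Q*·H.
Minimum total = √(2DSH) = √(2 × 959.4 × 289 × 41.44) ≈ 4793.731.

TC* ≈ £4,793.73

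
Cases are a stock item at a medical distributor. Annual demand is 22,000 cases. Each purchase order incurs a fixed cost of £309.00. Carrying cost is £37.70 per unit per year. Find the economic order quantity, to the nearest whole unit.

Q* ≈ 601 cases

EOQ = √(2DS / H) = √(2 × 22,000 × 309 / 37.7).
= √(13,596,000 / 37.7) = √360,636.6048 ≈ 600.530.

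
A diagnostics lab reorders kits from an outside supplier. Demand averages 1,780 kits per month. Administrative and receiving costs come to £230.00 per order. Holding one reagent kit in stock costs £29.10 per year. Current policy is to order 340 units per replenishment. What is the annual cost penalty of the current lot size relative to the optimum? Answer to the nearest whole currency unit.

Annual demand D = 1,780 × 12 = 21,360.
EOQ = √(2DS/H) = √(2 × 21,360 × 230 / 29.1) ≈ 581.08.
Cost at Q* = (D/Q*)S + (Q*/2)H = √(2DSH) ≈ £16,909.32.
Cost at Q = 340: (21,360/340)×230 + (340/2)×29.1 = £14,449.41 + £4,947.00 = £19,396.41.
Excess = £19,396.41 − £16,909.32 = £2,487.10.

Extra cost ≈ £2,487 per year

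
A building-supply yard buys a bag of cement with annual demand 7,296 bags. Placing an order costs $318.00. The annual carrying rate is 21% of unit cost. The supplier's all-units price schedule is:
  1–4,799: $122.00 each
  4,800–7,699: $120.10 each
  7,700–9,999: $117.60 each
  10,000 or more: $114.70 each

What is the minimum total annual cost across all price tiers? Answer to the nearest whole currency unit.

TC* ≈ $901,015

Holding cost per unit per year at price C is H = 0.21·C.
Candidates are each tier's EOQ (if it falls in that tier) and each price-break quantity.
EOQ at $122.00 = 425.6 (feasible in tier 1): TC = 7,296×$122.00 + (7,296/425.6)×318 + (425.6/2)×0.21×$122.00 = $901,015.36.
EOQ at $120.10 = 428.9 < 4800, so use break Q=4800: TC = 7,296×$120.10 + (7,296/4800.0)×318 + (4800.0/2)×0.21×$120.10 = $937,263.36.
EOQ at $117.60 = 433.5 < 7700, so use break Q=7700: TC = 7,296×$117.60 + (7,296/7700.0)×318 + (7700.0/2)×0.21×$117.60 = $953,390.52.
EOQ at $114.70 = 438.9 < 10000, so use break Q=10000: TC = 7,296×$114.70 + (7,296/10000.0)×318 + (10000.0/2)×0.21×$114.70 = $957,518.21.
Lowest total cost among the candidates is at Q = 425.6.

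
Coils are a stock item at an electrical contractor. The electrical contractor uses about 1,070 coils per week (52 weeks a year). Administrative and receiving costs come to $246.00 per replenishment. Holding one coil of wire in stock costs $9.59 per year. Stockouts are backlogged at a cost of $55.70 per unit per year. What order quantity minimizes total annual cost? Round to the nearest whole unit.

Annual demand D = 1,070 × 52 = 55,640.
With planned backorders, Q* = √(2DS/H) · √((H+B)/B).
√(2DS/H) = √(2 × 55,640 × 246 / 9.59) = 1689.534.
√((H+B)/B) = √((9.59+55.7)/55.7) = 1.0827.
Q* ≈ 1829.206.

Q* ≈ 1,829 coils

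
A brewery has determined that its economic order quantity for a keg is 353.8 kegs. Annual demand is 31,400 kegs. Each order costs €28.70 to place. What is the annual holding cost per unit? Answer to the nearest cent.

H ≈ €14.40

The basic EOQ model gives Q* = √(2DS/H); rearrange for the unknown.
From Q* = √(2DS/H): H = 2DS / Q*² = 2 × 31,400 × 28.7 / 353.8² = 14.3988.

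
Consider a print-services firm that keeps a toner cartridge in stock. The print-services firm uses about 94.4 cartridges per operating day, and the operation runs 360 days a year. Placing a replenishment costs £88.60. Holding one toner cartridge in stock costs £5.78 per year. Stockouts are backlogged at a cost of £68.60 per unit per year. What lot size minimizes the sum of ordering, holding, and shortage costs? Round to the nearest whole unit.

Annual demand D = 94.4 × 360 = 33,984.
With planned backorders, Q* = √(2DS/H) · √((H+B)/B).
√(2DS/H) = √(2 × 33,984 × 88.6 / 5.78) = 1020.717.
√((H+B)/B) = √((5.78+68.6)/68.6) = 1.0413.
Q* ≈ 1062.848.

Q* ≈ 1,063 cartridges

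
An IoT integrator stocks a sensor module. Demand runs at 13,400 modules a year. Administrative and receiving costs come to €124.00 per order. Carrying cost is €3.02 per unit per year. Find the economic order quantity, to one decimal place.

EOQ = √(2DS / H) = √(2 × 13,400 × 124 / 3.02).
= √(3,323,200 / 3.02) = √1,100,397.351 ≈ 1048.998.

Q* ≈ 1,049.0 modules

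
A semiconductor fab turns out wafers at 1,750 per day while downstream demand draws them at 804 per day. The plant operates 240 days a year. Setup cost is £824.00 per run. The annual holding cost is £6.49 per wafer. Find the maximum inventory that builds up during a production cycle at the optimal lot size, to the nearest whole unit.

I_max ≈ 5,147 wafers

Annual demand D = 804 × 240 = 192,960.
Production build-up factor (1 − d/p) = 1 − 804/1,750 = 0.5406.
Q* = √(2DS / (H(1 − d/p))) = √(2 × 192,960 × 824 / (6.49 × 0.5406)).
= √(317,998,080 / 3.5083) ≈ 9520.579.
Maximum inventory = Q*(1 − d/p) = 9520.579 × 0.5406 ≈ 5146.553.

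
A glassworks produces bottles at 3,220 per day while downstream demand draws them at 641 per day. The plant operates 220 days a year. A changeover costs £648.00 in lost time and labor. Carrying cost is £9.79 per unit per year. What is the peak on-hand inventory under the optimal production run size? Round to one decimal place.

Annual demand D = 641 × 220 = 141,020.
Production build-up factor (1 − d/p) = 1 − 641/3,220 = 0.8009.
Q* = √(2DS / (H(1 − d/p))) = √(2 × 141,020 × 648 / (9.79 × 0.8009)).
= √(182,761,920 / 7.8411) ≈ 4827.850.
Maximum inventory = Q*(1 − d/p) = 4827.850 × 0.8009 ≈ 3866.778.

I_max ≈ 3,866.8 bottles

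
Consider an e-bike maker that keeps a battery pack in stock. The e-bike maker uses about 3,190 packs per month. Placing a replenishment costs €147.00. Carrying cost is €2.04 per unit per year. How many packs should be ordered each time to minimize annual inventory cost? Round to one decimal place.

Annual demand D = 3,190 × 12 = 38,280.
EOQ = √(2DS / H) = √(2 × 38,280 × 147 / 2.04).
= √(11,254,320 / 2.04) = √5,516,823.5294 ≈ 2348.792.

Q* ≈ 2,348.8 packs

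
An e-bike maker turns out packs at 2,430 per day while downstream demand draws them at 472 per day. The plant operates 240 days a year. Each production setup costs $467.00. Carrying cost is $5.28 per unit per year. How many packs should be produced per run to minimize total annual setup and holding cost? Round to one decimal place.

Q* ≈ 4,986.9 packs

Annual demand D = 472 × 240 = 113,280.
Production build-up factor (1 − d/p) = 1 − 472/2,430 = 0.8058.
Q* = √(2DS / (H(1 − d/p))) = √(2 × 113,280 × 467 / (5.28 × 0.8058)).
= √(105,803,520 / 4.2544) ≈ 4986.891.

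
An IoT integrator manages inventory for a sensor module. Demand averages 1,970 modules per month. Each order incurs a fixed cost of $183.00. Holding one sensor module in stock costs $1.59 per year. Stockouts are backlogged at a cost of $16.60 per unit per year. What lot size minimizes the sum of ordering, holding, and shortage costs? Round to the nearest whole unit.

Annual demand D = 1,970 × 12 = 23,640.
With planned backorders, Q* = √(2DS/H) · √((H+B)/B).
√(2DS/H) = √(2 × 23,640 × 183 / 1.59) = 2332.737.
√((H+B)/B) = √((1.59+16.6)/16.6) = 1.0468.
Q* ≈ 2441.901.

Q* ≈ 2,442 modules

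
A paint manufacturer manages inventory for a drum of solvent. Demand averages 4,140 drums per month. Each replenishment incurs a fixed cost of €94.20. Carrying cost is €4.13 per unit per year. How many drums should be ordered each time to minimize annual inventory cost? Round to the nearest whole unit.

Q* ≈ 1,505 drums

Annual demand D = 4,140 × 12 = 49,680.
EOQ = √(2DS / H) = √(2 × 49,680 × 94.2 / 4.13).
= √(9,359,712 / 4.13) = √2,266,274.092 ≈ 1505.415.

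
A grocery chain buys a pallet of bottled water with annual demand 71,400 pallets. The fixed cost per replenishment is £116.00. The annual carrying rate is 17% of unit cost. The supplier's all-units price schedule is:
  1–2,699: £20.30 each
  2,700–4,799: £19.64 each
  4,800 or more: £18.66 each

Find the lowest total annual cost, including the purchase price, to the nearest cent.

TC* ≈ £1,341,662.78

Holding cost per unit per year at price C is H = 0.17·C.
Evaluate total cost at each tier's feasible EOQ or, if the EOQ is below the tier, at the tier's minimum quantity.
EOQ at £20.30 = 2190.9 (feasible in tier 1): TC = 71,400×£20.30 + (71,400/2190.9)×116 + (2190.9/2)×0.17×£20.30 = £1,456,980.76.
EOQ at £19.64 = 2227.4 < 2700, so use break Q=2700: TC = 71,400×£19.64 + (71,400/2700.0)×116 + (2700.0/2)×0.17×£19.64 = £1,409,870.94.
EOQ at £18.66 = 2285.1 < 4800, so use break Q=4800: TC = 71,400×£18.66 + (71,400/4800.0)×116 + (4800.0/2)×0.17×£18.66 = £1,341,662.78.
Lowest total cost among the candidates is at Q = 4800.0.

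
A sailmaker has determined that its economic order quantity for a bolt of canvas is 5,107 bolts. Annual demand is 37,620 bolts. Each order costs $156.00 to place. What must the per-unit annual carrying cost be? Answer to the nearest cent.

Squaring Q* = √(2DS/H) gives Q*² = 2DS/H.
From Q* = √(2DS/H): H = 2DS / Q*² = 2 × 37,620 × 156 / 5,107² = 0.4500.

H ≈ $0.45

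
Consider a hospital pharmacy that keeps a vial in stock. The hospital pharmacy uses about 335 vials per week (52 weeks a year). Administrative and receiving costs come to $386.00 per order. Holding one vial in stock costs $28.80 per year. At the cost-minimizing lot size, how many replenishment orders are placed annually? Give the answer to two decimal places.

Annual demand D = 335 × 52 = 17,420.
The optimal lot size = √(2DS/H) = √(2 × 17,420 × 386 / 28.8) ≈ 683.34.
Orders per year = D / Q* = 17,420 / 683.34 ≈ 25.492.

N ≈ 25.49 orders per year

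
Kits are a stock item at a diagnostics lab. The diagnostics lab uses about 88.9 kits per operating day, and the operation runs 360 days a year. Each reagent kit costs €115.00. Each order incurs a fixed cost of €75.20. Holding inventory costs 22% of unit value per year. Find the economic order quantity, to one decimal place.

Q* ≈ 436.2 kits

Annual demand D = 88.9 × 360 = 32,004.
Holding cost H = 0.22 × €115.00 = €25.3000 per unit per year.
EOQ = √(2DS / H) = √(2 × 32,004 × 75.2 / 25.3).
= √(4,813,401.6 / 25.3) = √190,253.0277 ≈ 436.180.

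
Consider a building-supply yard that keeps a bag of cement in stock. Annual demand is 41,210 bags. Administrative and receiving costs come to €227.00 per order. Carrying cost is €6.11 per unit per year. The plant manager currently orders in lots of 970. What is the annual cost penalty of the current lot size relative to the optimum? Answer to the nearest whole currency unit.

Extra cost ≈ €1,916 per year

EOQ = √(2DS/H) = √(2 × 41,210 × 227 / 6.11) ≈ 1749.88.
Cost at Q* = (D/Q*)S + (Q*/2)H = √(2DSH) ≈ €10,691.78.
Cost at Q = 970: (41,210/970)×227 + (970/2)×6.11 = €9,643.99 + €2,963.35 = €12,607.34.
Excess = €12,607.34 − €10,691.78 = €1,915.56.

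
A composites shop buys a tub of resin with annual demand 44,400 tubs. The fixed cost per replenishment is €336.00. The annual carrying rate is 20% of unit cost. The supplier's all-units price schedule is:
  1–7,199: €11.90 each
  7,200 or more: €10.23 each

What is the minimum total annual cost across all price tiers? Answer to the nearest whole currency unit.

TC* ≈ €463,650

Holding cost per unit per year at price C is H = 0.20·C.
Evaluate total cost at each tier's feasible EOQ or, if the EOQ is below the tier, at the tier's minimum quantity.
EOQ at €11.90 = 3540.7 (feasible in tier 1): TC = 44,400×€11.90 + (44,400/3540.7)×336 + (3540.7/2)×0.20×€11.90 = €536,786.84.
EOQ at €10.23 = 3818.8 < 7200, so use break Q=7200: TC = 44,400×€10.23 + (44,400/7200.0)×336 + (7200.0/2)×0.20×€10.23 = €463,649.60.
Lowest total cost among the candidates is at Q = 7200.0.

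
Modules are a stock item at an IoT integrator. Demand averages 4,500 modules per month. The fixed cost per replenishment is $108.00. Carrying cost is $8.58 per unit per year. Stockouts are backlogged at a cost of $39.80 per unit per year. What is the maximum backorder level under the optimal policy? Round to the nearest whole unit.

S* ≈ 228 modules

Annual demand D = 4,500 × 12 = 54,000.
With planned backorders, Q* = √(2DS/H) · √((H+B)/B).
√(2DS/H) = √(2 × 54,000 × 108 / 8.58) = 1165.950.
√((H+B)/B) = √((8.58+39.8)/39.8) = 1.1025.
Q* ≈ 1285.498.
S* = Q* · H/(H+B) = 1285.498 × 8.58/48.38 ≈ 227.978.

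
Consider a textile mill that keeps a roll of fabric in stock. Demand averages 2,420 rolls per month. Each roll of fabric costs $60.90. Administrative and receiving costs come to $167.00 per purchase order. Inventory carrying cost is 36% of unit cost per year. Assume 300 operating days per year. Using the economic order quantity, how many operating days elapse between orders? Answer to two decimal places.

T ≈ 6.87 days

Annual demand D = 2,420 × 12 = 29,040.
Holding cost H = 0.36 × $60.90 = $21.9240 per unit per year.
EOQ = √(2DS/H) = √(2 × 29,040 × 167 / 21.924) ≈ 665.14.
Cycle time = Q*/D × 300 = 665.14 / 29,040 × 300 ≈ 6.871 days.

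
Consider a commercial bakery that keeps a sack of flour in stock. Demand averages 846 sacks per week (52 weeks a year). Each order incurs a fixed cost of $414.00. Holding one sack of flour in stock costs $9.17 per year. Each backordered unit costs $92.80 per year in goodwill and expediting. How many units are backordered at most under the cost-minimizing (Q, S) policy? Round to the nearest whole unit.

S* ≈ 188 sacks

Annual demand D = 846 × 52 = 43,992.
With planned backorders, Q* = √(2DS/H) · √((H+B)/B).
√(2DS/H) = √(2 × 43,992 × 414 / 9.17) = 1993.046.
√((H+B)/B) = √((9.17+92.8)/92.8) = 1.0482.
Q* ≈ 2089.198.
S* = Q* · H/(H+B) = 2089.198 × 9.17/101.97 ≈ 187.878.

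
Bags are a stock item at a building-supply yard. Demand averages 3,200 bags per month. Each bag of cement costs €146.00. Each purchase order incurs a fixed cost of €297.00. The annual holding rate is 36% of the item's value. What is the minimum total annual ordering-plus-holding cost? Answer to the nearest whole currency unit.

TC* ≈ €34,625

Annual demand D = 3,200 × 12 = 38,400.
Holding cost H = 0.36 × €146.00 = €52.5600 per unit per year.
Q* = √(2DS/H) = √(2 × 38,400 × 297 / 52.56) ≈ 658.77.
At the optimum the two cost components are equal, so total cost = 2·(Q*/2)H = Q*·H.
Minimum total = √(2DSH) = √(2 × 38,400 × 297 × 52.56) ≈ 34624.739.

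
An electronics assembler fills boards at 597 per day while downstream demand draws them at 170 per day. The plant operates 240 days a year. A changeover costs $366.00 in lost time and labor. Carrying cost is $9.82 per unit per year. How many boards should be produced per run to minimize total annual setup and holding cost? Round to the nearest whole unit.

Annual demand D = 170 × 240 = 40,800.
Production build-up factor (1 − d/p) = 1 − 170/597 = 0.7152.
Q* = √(2DS / (H(1 − d/p))) = √(2 × 40,800 × 366 / (9.82 × 0.7152)).
= √(29,865,600 / 7.0237) ≈ 2062.069.

Q* ≈ 2,062 boards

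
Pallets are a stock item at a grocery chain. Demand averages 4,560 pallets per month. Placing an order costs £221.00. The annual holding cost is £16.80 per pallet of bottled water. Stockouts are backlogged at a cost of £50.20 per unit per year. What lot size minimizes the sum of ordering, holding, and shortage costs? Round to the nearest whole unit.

Q* ≈ 1,386 pallets

Annual demand D = 4,560 × 12 = 54,720.
With planned backorders, Q* = √(2DS/H) · √((H+B)/B).
√(2DS/H) = √(2 × 54,720 × 221 / 16.8) = 1199.857.
√((H+B)/B) = √((16.8+50.2)/50.2) = 1.1553.
Q* ≈ 1386.165.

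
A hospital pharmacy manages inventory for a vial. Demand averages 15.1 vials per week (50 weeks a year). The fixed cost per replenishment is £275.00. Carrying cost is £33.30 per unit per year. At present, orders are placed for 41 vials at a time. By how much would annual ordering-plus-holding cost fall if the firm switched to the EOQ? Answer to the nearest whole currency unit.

Annual demand D = 15.1 × 50 = 755.
EOQ = √(2DS/H) = √(2 × 755 × 275 / 33.3) ≈ 111.67.
Cost at Q* = (D/Q*)S + (Q*/2)H = √(2DSH) ≈ £3,718.58.
Cost at Q = 41: (755/41)×275 + (41/2)×33.3 = £5,064.02 + £682.65 = £5,746.67.
Excess = £5,746.67 − £3,718.58 = £2,028.10.

Extra cost ≈ £2,028 per year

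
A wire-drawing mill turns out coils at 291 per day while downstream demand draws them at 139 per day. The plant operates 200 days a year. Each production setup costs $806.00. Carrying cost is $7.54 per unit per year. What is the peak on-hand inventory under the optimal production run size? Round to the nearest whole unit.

Annual demand D = 139 × 200 = 27,800.
Production build-up factor (1 − d/p) = 1 − 139/291 = 0.5223.
Q* = √(2DS / (H(1 − d/p))) = √(2 × 27,800 × 806 / (7.54 × 0.5223)).
= √(44,813,600 / 3.9384) ≈ 3373.214.
Maximum inventory = Q*(1 − d/p) = 3373.214 × 0.5223 ≈ 1761.954.

I_max ≈ 1,762 coils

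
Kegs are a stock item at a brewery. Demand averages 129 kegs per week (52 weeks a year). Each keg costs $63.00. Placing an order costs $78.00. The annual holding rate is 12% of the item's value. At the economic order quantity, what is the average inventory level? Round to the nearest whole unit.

Annual demand D = 129 × 52 = 6,708.
Holding cost H = 0.12 × $63.00 = $7.5600 per unit per year.
EOQ = √(2DS/H) = √(2 × 6,708 × 78 / 7.56) ≈ 372.05.
Average inventory = Q*/2 ≈ 372.05 / 2 = 186.024.

Average inventory ≈ 186 kegs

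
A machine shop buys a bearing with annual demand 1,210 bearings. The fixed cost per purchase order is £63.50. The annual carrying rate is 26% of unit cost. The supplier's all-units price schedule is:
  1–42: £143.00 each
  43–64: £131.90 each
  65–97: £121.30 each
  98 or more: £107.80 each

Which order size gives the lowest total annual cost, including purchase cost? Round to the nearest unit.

Holding cost per unit per year at price C is H = 0.26·C.
Candidates are each tier's EOQ (if it falls in that tier) and each price-break quantity.
Tier 1 (£143.00): EOQ = 64.3 exceeds tier's upper bound 42, so this tier is dominated.
Tier 2 (£131.90): EOQ = 66.9 exceeds tier's upper bound 64, so this tier is dominated.
EOQ at £121.30 = 69.8 (feasible in tier 3): TC = 1,210×£121.30 + (1,210/69.8)×63.5 + (69.8/2)×0.26×£121.30 = £148,974.46.
EOQ at £107.80 = 74.0 < 98, so use break Q=98: TC = 1,210×£107.80 + (1,210/98.0)×63.5 + (98.0/2)×0.26×£107.80 = £132,595.40.
Lowest total cost is £132,595.40 at Q = 98.0.

Q* ≈ 98 bearings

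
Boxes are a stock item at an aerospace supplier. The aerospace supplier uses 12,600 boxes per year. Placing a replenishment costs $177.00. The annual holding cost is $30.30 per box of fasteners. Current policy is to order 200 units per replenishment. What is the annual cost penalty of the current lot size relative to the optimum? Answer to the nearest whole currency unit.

EOQ = √(2DS/H) = √(2 × 12,600 × 177 / 30.3) ≈ 383.68.
Cost at Q* = (D/Q*)S + (Q*/2)H = √(2DSH) ≈ $11,625.41.
Cost at Q = 200: (12,600/200)×177 + (200/2)×30.3 = $11,151.00 + $3,030.00 = $14,181.00.
Excess = $14,181.00 − $11,625.41 = $2,555.59.

Extra cost ≈ $2,556 per year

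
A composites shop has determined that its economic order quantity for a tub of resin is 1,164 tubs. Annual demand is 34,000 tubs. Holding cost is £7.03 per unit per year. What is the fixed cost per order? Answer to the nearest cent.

S ≈ £140.07

Squaring Q* = √(2DS/H) gives Q*² = 2DS/H.
From Q* = √(2DS/H): S = Q*²H / (2D) = 1,164² × 7.03 / (2 × 34,000) = 140.0723.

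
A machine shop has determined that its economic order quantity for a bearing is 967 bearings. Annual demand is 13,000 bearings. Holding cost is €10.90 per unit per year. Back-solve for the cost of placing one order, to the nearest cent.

S ≈ €392.02

Squaring Q* = √(2DS/H) gives Q*² = 2DS/H.
From Q* = √(2DS/H): S = Q*²H / (2D) = 967² × 10.9 / (2 × 13,000) = 392.0181.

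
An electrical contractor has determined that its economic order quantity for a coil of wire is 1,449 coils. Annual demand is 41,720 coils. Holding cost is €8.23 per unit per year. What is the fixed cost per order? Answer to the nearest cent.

The basic EOQ model gives Q* = √(2DS/H); rearrange for the unknown.
From Q* = √(2DS/H): S = Q*²H / (2D) = 1,449² × 8.23 / (2 × 41,720) = 207.0915.

S ≈ €207.09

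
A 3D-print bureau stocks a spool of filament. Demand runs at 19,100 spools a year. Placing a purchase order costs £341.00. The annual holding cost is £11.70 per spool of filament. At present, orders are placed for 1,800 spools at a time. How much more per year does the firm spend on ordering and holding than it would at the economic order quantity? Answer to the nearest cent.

Extra cost ≈ £1,803.08 per year

EOQ = √(2DS/H) = √(2 × 19,100 × 341 / 11.7) ≈ 1055.15.
Cost at Q* = (D/Q*)S + (Q*/2)H = √(2DSH) ≈ £12,345.30.
Cost at Q = 1,800: (19,100/1,800)×341 + (1,800/2)×11.7 = £3,618.39 + £10,530.00 = £14,148.39.
Excess = £14,148.39 − £12,345.30 = £1,803.08.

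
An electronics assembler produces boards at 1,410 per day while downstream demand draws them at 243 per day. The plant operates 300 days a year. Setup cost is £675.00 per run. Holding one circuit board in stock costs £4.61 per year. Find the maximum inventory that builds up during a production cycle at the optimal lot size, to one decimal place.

I_max ≈ 4,203.5 boards

Annual demand D = 243 × 300 = 72,900.
Production build-up factor (1 − d/p) = 1 − 243/1,410 = 0.8277.
Q* = √(2DS / (H(1 − d/p))) = √(2 × 72,900 × 675 / (4.61 × 0.8277)).
= √(98,415,000 / 3.8155) ≈ 5078.721.
Maximum inventory = Q*(1 − d/p) = 5078.721 × 0.8277 ≈ 4203.452.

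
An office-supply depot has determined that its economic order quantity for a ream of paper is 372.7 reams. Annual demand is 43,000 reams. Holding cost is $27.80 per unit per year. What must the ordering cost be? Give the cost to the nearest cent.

S ≈ $44.90

Invert the EOQ relation Q*² = 2DS/H.
From Q* = √(2DS/H): S = Q*²H / (2D) = 372.7² × 27.8 / (2 × 43,000) = 44.9019.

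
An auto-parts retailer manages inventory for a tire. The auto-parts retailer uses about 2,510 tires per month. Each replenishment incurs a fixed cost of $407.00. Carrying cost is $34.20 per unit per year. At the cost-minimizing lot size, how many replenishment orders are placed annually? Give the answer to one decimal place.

N ≈ 35.6 orders per year

Annual demand D = 2,510 × 12 = 30,120.
The optimal lot size = √(2DS/H) = √(2 × 30,120 × 407 / 34.2) ≈ 846.69.
Orders per year = D / Q* = 30,120 / 846.69 ≈ 35.574.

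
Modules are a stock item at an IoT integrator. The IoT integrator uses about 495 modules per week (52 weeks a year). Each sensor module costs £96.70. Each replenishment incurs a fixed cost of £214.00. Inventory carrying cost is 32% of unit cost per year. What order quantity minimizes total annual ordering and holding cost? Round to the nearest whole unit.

Q* ≈ 597 modules

Annual demand D = 495 × 52 = 25,740.
Holding cost H = 0.32 × £96.70 = £30.9440 per unit per year.
EOQ = √(2DS / H) = √(2 × 25,740 × 214 / 30.944).
= √(11,016,720 / 30.944) = √356,021.1996 ≈ 596.675.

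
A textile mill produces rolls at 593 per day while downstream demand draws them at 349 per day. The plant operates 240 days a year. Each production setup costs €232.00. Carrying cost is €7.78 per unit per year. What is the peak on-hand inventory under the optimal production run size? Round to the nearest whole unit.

Annual demand D = 349 × 240 = 83,760.
Production build-up factor (1 − d/p) = 1 − 349/593 = 0.4115.
Q* = √(2DS / (H(1 − d/p))) = √(2 × 83,760 × 232 / (7.78 × 0.4115)).
= √(38,864,640 / 3.2012) ≈ 3484.335.
Maximum inventory = Q*(1 − d/p) = 3484.335 × 0.4115 ≈ 1433.689.

I_max ≈ 1,434 rolls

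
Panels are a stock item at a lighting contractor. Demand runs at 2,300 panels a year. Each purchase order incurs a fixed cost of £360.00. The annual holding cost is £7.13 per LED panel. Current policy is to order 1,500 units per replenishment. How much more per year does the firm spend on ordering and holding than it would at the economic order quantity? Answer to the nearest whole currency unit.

Extra cost ≈ £2,463 per year

EOQ = √(2DS/H) = √(2 × 2,300 × 360 / 7.13) ≈ 481.93.
Cost at Q* = (D/Q*)S + (Q*/2)H = √(2DSH) ≈ £3,436.17.
Cost at Q = 1,500: (2,300/1,500)×360 + (1,500/2)×7.13 = £552.00 + £5,347.50 = £5,899.50.
Excess = £5,899.50 − £3,436.17 = £2,463.33.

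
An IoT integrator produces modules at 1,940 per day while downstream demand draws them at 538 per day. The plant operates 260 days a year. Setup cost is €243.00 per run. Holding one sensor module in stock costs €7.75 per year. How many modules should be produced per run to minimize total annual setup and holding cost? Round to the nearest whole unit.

Q* ≈ 3,484 modules

Annual demand D = 538 × 260 = 139,880.
Production build-up factor (1 − d/p) = 1 − 538/1,940 = 0.7227.
Q* = √(2DS / (H(1 − d/p))) = √(2 × 139,880 × 243 / (7.75 × 0.7227)).
= √(67,981,680 / 5.6008) ≈ 3483.950.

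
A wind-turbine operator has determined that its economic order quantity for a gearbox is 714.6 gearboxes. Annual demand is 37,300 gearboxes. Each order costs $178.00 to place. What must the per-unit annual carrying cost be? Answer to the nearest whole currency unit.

Invert the EOQ relation Q*² = 2DS/H.
From Q* = √(2DS/H): H = 2DS / Q*² = 2 × 37,300 × 178 / 714.6² = 26.0036.

H ≈ $26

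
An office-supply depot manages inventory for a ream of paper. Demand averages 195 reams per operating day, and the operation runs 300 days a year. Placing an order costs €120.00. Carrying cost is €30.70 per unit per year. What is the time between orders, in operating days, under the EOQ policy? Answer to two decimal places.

T ≈ 3.47 days

Annual demand D = 195 × 300 = 58,500.
Q* = √(2DS/H) = √(2 × 58,500 × 120 / 30.7) ≈ 676.26.
Cycle time = Q*/D × 300 = 676.26 / 58,500 × 300 ≈ 3.468 days.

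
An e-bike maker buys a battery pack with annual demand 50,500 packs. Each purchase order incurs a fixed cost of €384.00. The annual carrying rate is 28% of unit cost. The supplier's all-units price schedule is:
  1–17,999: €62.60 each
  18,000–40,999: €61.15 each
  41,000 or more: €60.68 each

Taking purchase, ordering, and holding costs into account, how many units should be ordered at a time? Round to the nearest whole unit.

Holding cost per unit per year at price C is H = 0.28·C.
Candidates are each tier's EOQ (if it falls in that tier) and each price-break quantity.
EOQ at €62.60 = 1487.5 (feasible in tier 1): TC = 50,500×€62.60 + (50,500/1487.5)×384 + (1487.5/2)×0.28×€62.60 = €3,187,373.09.
EOQ at €61.15 = 1505.0 < 18000, so use break Q=18000: TC = 50,500×€61.15 + (50,500/18000.0)×384 + (18000.0/2)×0.28×€61.15 = €3,243,250.33.
EOQ at €60.68 = 1510.9 < 41000, so use break Q=41000: TC = 50,500×€60.68 + (50,500/41000.0)×384 + (41000.0/2)×0.28×€60.68 = €3,413,116.18.
Lowest total cost is €3,187,373.09 at Q = 1487.5.

Q* ≈ 1,488 packs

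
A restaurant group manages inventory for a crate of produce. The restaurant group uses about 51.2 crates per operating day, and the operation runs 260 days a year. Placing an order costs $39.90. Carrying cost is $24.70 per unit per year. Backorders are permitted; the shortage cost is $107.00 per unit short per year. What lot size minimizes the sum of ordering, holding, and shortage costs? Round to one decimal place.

Q* ≈ 230.1 crates

Annual demand D = 51.2 × 260 = 13,312.
With planned backorders, Q* = √(2DS/H) · √((H+B)/B).
√(2DS/H) = √(2 × 13,312 × 39.9 / 24.7) = 207.384.
√((H+B)/B) = √((24.7+107)/107) = 1.1094.
Q* ≈ 230.078.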